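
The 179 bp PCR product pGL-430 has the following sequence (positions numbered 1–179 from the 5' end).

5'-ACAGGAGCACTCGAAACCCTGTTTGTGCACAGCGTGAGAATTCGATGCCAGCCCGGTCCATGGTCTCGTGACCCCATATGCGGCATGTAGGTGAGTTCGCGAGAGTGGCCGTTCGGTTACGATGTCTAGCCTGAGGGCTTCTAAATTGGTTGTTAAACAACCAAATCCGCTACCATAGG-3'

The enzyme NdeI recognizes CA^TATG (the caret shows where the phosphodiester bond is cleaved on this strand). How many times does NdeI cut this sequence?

1

CATATG occurs starting at position 75.
NdeI cuts at 1 site.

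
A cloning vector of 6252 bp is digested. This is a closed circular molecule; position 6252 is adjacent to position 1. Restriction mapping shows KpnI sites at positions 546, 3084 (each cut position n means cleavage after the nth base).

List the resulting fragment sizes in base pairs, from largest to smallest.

3714, 2538 bp

Circular molecule, 2 cuts → 2 fragments:
  3084 − 546 = 2538 bp
  wrap: 6252 − 3084 + 546 = 3714 bp
Sorted largest to smallest: 3714, 2538 bp.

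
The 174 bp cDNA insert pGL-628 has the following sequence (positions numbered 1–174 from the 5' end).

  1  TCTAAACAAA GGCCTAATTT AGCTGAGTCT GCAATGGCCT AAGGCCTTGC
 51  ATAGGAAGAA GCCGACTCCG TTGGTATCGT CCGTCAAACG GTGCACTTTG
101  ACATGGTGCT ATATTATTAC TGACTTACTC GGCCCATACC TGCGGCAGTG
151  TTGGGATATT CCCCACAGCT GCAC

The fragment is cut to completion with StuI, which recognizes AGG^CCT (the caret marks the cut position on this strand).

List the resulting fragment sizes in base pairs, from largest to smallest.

StuI sites (AGGCCT) start at positions 10, 42.
StuI cuts after base 3 of each site, so after positions 12, 44.
Linear molecule, 2 cuts → 3 fragments:
  1–12 → 12 bp
  13–44 → 32 bp
  45–174 → 130 bp
Sorted largest to smallest: 130, 32, 12 bp.

130, 32, 12 bp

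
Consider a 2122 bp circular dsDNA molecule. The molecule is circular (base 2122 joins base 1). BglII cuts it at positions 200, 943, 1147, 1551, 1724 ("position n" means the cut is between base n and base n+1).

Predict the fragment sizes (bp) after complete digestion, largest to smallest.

743, 598, 404, 204, 173 bp

Circular molecule, 5 cuts → 5 fragments:
  943 − 200 = 743 bp
  1147 − 943 = 204 bp
  1551 − 1147 = 404 bp
  1724 − 1551 = 173 bp
  wrap: 2122 − 1724 + 200 = 598 bp
Sorted largest to smallest: 743, 598, 404, 204, 173 bp.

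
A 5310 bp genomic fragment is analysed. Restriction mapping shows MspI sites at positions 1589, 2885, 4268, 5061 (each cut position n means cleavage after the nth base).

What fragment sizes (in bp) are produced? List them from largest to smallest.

1589, 1383, 1296, 793, 249 bp

Linear molecule, 4 cuts → 5 fragments:
  1589 − 0 = 1589 bp
  2885 − 1589 = 1296 bp
  4268 − 2885 = 1383 bp
  5061 − 4268 = 793 bp
  5310 − 5061 = 249 bp
Sorted largest to smallest: 1589, 1383, 1296, 793, 249 bp.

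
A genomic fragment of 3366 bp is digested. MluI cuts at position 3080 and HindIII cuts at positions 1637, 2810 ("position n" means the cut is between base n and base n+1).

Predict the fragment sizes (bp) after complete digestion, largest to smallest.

Combined cut positions (sorted): 1637, 2810, 3080.
Linear molecule, 3 cuts → 4 fragments:
  1637 − 0 = 1637 bp
  2810 − 1637 = 1173 bp
  3080 − 2810 = 270 bp
  3366 − 3080 = 286 bp
Sorted largest to smallest: 1637, 1173, 286, 270 bp.

1637, 1173, 286, 270 bp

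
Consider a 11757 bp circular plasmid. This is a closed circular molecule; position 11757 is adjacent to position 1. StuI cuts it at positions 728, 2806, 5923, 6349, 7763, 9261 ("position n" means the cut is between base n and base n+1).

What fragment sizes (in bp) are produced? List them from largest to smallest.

3224, 3117, 2078, 1498, 1414, 426 bp

Circular molecule, 6 cuts → 6 fragments:
  2806 − 728 = 2078 bp
  5923 − 2806 = 3117 bp
  6349 − 5923 = 426 bp
  7763 − 6349 = 1414 bp
  9261 − 7763 = 1498 bp
  wrap: 11757 − 9261 + 728 = 3224 bp
Sorted largest to smallest: 3224, 3117, 2078, 1498, 1414, 426 bp.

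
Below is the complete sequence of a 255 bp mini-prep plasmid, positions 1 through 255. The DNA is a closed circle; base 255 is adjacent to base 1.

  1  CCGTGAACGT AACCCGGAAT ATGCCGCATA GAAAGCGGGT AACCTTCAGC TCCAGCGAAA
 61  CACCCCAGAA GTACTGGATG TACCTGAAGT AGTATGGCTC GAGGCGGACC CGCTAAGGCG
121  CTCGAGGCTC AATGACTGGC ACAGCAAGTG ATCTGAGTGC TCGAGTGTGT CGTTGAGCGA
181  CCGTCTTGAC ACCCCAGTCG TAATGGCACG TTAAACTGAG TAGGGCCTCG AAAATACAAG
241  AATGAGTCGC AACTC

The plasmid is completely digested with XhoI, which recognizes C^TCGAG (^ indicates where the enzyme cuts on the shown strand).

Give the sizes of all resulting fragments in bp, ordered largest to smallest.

193, 39, 23 bp

XhoI sites (CTCGAG) start at positions 98, 121, 160.
XhoI cuts after the first base of each site, so after positions 98, 121, 160.
Circular molecule, 3 cuts → 3 fragments:
  99–121 → 23 bp
  122–160 → 39 bp
  161–255 then 1–98 → 95 + 98 = 193 bp
Sorted largest to smallest: 193, 39, 23 bp.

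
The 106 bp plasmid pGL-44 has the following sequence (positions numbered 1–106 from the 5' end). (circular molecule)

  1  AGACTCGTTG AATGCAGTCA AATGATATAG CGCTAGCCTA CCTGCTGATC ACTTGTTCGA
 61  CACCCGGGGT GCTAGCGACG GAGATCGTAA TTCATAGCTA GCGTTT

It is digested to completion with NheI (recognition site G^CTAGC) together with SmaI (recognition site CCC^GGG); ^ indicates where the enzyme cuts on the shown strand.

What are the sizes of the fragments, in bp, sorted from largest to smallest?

41, 33, 26, 6 bp

NheI sites (GCTAGC) start at positions 32, 71, 97.
NheI cuts after the first base of each site, so after positions 32, 71, 97.
The SmaI site (CCCGGG) starts at position 63.
SmaI cuts after base 3 of each site, so after position 65.
Combined cut positions: 32, 65, 71, 97.
Circular molecule, 4 cuts → 4 fragments:
  33–65 → 33 bp
  66–71 → 6 bp
  72–97 → 26 bp
  98–106 then 1–32 → 9 + 32 = 41 bp
Sorted largest to smallest: 41, 33, 26, 6 bp.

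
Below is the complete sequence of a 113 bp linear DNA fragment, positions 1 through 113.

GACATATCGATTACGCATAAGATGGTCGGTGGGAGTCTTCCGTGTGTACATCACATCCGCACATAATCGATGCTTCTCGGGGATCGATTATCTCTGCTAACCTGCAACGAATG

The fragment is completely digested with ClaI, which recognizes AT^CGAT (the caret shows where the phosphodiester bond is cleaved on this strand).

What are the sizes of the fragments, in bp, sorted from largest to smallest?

ClaI sites (ATCGAT) start at positions 6, 66, 83.
ClaI cuts after base 2 of each site, so after positions 7, 67, 84.
Linear molecule, 3 cuts → 4 fragments:
  1–7 → 7 bp
  8–67 → 60 bp
  68–84 → 17 bp
  85–113 → 29 bp
Sorted largest to smallest: 60, 29, 17, 7 bp.

60, 29, 17, 7 bp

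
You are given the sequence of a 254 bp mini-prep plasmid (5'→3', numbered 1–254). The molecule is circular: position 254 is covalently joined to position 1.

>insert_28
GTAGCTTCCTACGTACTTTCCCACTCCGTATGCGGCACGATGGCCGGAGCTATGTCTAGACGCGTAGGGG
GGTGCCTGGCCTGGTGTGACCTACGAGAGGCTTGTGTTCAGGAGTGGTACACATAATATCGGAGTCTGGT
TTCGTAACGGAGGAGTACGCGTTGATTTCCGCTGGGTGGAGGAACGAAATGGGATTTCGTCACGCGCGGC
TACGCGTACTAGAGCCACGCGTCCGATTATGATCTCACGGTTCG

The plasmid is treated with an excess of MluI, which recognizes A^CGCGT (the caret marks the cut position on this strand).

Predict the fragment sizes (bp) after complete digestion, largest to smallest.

MluI sites (ACGCGT) start at positions 60, 157, 212, 227.
MluI cuts after the first base of each site, so after positions 60, 157, 212, 227.
Circular molecule, 4 cuts → 4 fragments:
  61–157 → 97 bp
  158–212 → 55 bp
  213–227 → 15 bp
  228–254 then 1–60 → 27 + 60 = 87 bp
Sorted largest to smallest: 97, 87, 55, 15 bp.

97, 87, 55, 15 bp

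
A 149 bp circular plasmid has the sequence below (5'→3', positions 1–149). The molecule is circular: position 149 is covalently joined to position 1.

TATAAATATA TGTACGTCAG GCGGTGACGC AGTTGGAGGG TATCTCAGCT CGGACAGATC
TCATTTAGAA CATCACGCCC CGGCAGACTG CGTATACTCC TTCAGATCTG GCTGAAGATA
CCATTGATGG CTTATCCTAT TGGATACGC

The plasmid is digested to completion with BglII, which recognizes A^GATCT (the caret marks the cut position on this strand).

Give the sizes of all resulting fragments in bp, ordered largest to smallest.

101, 48 bp

BglII sites (AGATCT) start at positions 56, 104.
BglII cuts after the first base of each site, so after positions 56, 104.
Circular molecule, 2 cuts → 2 fragments:
  57–104 → 48 bp
  105–149 then 1–56 → 45 + 56 = 101 bp
Sorted largest to smallest: 101, 48 bp.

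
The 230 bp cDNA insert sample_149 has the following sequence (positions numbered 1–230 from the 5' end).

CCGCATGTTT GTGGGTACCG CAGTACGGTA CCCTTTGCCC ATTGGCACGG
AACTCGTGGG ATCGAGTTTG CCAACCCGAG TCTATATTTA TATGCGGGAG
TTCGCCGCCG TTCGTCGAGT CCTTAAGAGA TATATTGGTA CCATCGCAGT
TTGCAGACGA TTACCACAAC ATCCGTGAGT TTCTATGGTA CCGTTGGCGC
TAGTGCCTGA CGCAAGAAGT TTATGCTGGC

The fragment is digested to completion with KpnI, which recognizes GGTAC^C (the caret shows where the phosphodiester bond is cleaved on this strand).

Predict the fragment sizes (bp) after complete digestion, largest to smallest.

KpnI sites (GGTACC) start at positions 14, 27, 137, 187.
KpnI cuts after base 5 of each site (before the last base), so after positions 18, 31, 141, 191.
Linear molecule, 4 cuts → 5 fragments:
  1–18 → 18 bp
  19–31 → 13 bp
  32–141 → 110 bp
  142–191 → 50 bp
  192–230 → 39 bp
Sorted largest to smallest: 110, 50, 39, 18, 13 bp.

110, 50, 39, 18, 13 bp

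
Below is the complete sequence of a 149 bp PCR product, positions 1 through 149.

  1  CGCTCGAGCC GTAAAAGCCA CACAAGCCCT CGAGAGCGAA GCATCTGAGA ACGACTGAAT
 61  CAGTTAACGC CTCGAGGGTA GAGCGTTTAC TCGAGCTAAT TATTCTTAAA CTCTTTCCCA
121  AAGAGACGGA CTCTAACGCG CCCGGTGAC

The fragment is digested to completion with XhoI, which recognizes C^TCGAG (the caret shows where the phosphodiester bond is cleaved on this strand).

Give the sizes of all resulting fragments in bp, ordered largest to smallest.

59, 42, 26, 19, 3 bp

XhoI sites (CTCGAG) start at positions 3, 29, 71, 90.
XhoI cuts after the first base of each site, so after positions 3, 29, 71, 90.
Linear molecule, 4 cuts → 5 fragments:
  1–3 → 3 bp
  4–29 → 26 bp
  30–71 → 42 bp
  72–90 → 19 bp
  91–149 → 59 bp
Sorted largest to smallest: 59, 42, 26, 19, 3 bp.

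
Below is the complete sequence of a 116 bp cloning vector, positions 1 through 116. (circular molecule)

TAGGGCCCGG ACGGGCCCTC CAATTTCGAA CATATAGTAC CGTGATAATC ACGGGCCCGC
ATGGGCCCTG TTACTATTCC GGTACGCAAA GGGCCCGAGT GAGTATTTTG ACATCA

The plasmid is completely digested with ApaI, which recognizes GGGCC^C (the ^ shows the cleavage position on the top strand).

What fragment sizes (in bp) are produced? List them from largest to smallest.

40, 28, 28, 10, 10 bp

ApaI sites (GGGCCC) start at positions 3, 13, 53, 63, 91.
ApaI cuts after base 5 of each site (before the last base), so after positions 7, 17, 57, 67, 95.
Circular molecule, 5 cuts → 5 fragments:
  8–17 → 10 bp
  18–57 → 40 bp
  58–67 → 10 bp
  68–95 → 28 bp
  96–116 then 1–7 → 21 + 7 = 28 bp
Sorted largest to smallest: 40, 28, 28, 10, 10 bp.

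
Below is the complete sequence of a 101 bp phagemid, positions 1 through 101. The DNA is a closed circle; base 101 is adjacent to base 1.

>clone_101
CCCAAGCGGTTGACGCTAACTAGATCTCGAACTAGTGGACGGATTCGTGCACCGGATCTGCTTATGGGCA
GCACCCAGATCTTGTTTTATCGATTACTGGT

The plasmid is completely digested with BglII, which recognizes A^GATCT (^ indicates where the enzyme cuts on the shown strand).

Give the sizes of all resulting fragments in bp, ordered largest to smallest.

55, 46 bp

BglII sites (AGATCT) start at positions 22, 77.
BglII cuts after the first base of each site, so after positions 22, 77.
Circular molecule, 2 cuts → 2 fragments:
  23–77 → 55 bp
  78–101 then 1–22 → 24 + 22 = 46 bp
Sorted largest to smallest: 55, 46 bp.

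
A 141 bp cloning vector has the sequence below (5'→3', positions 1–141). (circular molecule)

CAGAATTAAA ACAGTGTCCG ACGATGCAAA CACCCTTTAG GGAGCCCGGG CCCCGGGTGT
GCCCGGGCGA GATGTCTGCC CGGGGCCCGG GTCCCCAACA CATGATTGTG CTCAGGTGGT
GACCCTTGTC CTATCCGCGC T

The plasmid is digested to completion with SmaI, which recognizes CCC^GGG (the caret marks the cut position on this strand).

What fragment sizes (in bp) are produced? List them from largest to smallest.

SmaI sites (CCCGGG) start at positions 45, 52, 62, 79, 86.
SmaI cuts after base 3 of each site, so after positions 47, 54, 64, 81, 88.
Circular molecule, 5 cuts → 5 fragments:
  48–54 → 7 bp
  55–64 → 10 bp
  65–81 → 17 bp
  82–88 → 7 bp
  89–141 then 1–47 → 53 + 47 = 100 bp
Sorted largest to smallest: 100, 17, 10, 7, 7 bp.

100, 17, 10, 7, 7 bp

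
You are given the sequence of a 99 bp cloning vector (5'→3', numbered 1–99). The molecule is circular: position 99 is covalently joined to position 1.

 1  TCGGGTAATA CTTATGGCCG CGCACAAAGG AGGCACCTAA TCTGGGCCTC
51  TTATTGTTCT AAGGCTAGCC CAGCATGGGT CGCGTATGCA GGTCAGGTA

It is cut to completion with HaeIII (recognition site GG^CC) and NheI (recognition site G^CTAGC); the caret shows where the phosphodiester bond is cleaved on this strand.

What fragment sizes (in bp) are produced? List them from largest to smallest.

52, 29, 18 bp

HaeIII sites (GGCC) start at positions 16, 45.
HaeIII cuts after base 2 of each site, so after positions 17, 46.
The NheI site (GCTAGC) starts at position 64.
NheI cuts after the first base of each site, so after position 64.
Combined cut positions: 17, 46, 64.
Circular molecule, 3 cuts → 3 fragments:
  18–46 → 29 bp
  47–64 → 18 bp
  65–99 then 1–17 → 35 + 17 = 52 bp
Sorted largest to smallest: 52, 29, 18 bp.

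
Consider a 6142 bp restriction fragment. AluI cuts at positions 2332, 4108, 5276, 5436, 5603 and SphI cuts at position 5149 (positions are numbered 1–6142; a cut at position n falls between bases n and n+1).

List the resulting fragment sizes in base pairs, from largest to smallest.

Combined cut positions (sorted): 2332, 4108, 5149, 5276, 5436, 5603.
Linear molecule, 6 cuts → 7 fragments:
  2332 − 0 = 2332 bp
  4108 − 2332 = 1776 bp
  5149 − 4108 = 1041 bp
  5276 − 5149 = 127 bp
  5436 − 5276 = 160 bp
  5603 − 5436 = 167 bp
  6142 − 5603 = 539 bp
Sorted largest to smallest: 2332, 1776, 1041, 539, 167, 160, 127 bp.

2332, 1776, 1041, 539, 167, 160, 127 bp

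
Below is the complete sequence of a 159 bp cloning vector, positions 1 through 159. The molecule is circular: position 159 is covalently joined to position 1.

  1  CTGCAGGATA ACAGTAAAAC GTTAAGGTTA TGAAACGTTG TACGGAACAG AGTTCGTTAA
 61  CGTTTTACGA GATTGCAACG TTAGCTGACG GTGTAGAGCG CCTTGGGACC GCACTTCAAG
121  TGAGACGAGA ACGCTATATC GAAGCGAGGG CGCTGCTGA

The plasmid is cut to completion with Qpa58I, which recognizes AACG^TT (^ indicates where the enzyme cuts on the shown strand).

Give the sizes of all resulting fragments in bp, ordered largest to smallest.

100, 25, 18, 16 bp

Qpa58I sites (AACGTT) start at positions 18, 34, 59, 77.
Qpa58I cuts after base 4 of each site, so after positions 21, 37, 62, 80.
Circular molecule, 4 cuts → 4 fragments:
  22–37 → 16 bp
  38–62 → 25 bp
  63–80 → 18 bp
  81–159 then 1–21 → 79 + 21 = 100 bp
Sorted largest to smallest: 100, 25, 18, 16 bp.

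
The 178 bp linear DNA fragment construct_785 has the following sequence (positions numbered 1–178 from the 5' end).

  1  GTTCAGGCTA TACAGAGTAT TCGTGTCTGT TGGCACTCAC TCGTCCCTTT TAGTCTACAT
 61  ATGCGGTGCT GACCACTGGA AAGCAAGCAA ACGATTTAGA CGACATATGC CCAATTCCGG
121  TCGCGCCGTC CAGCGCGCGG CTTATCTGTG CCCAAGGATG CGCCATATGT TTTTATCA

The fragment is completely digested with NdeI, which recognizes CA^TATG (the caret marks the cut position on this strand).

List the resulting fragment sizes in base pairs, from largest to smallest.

NdeI sites (CATATG) start at positions 58, 104, 164.
NdeI cuts after base 2 of each site, so after positions 59, 105, 165.
Linear molecule, 3 cuts → 4 fragments:
  1–59 → 59 bp
  60–105 → 46 bp
  106–165 → 60 bp
  166–178 → 13 bp
Sorted largest to smallest: 60, 59, 46, 13 bp.

60, 59, 46, 13 bp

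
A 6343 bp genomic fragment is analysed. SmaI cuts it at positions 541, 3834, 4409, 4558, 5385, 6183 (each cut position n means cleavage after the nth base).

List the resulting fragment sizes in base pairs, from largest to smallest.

Linear molecule, 6 cuts → 7 fragments:
  541 − 0 = 541 bp
  3834 − 541 = 3293 bp
  4409 − 3834 = 575 bp
  4558 − 4409 = 149 bp
  5385 − 4558 = 827 bp
  6183 − 5385 = 798 bp
  6343 − 6183 = 160 bp
Sorted largest to smallest: 3293, 827, 798, 575, 541, 160, 149 bp.

3293, 827, 798, 575, 541, 160, 149 bp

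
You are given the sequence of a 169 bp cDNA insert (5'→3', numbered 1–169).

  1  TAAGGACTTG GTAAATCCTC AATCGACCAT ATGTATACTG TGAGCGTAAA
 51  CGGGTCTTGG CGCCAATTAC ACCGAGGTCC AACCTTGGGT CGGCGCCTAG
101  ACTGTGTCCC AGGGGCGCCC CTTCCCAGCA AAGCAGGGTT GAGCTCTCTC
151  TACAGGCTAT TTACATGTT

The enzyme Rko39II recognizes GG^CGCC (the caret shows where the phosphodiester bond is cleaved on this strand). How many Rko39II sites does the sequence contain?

GGCGCC occurs starting at positions 59, 92, 114.
Rko39II cuts at 3 sites.

3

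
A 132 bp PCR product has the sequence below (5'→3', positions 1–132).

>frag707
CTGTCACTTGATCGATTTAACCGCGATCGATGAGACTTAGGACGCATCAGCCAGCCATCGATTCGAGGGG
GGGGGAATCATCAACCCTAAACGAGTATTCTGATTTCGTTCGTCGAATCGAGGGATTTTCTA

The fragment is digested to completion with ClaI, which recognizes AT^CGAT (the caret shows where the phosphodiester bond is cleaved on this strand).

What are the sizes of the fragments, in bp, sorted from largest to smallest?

74, 31, 15, 12 bp

ClaI sites (ATCGAT) start at positions 11, 26, 57.
ClaI cuts after base 2 of each site, so after positions 12, 27, 58.
Linear molecule, 3 cuts → 4 fragments:
  1–12 → 12 bp
  13–27 → 15 bp
  28–58 → 31 bp
  59–132 → 74 bp
Sorted largest to smallest: 74, 31, 15, 12 bp.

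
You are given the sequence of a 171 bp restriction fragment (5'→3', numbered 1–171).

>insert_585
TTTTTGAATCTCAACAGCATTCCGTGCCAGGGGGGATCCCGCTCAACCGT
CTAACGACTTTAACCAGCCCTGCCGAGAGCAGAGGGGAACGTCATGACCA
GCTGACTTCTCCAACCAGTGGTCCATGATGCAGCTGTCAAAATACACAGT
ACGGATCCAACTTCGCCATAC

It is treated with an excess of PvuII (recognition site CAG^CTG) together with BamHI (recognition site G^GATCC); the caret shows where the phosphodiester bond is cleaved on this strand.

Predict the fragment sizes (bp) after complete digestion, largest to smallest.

PvuII sites (CAGCTG) start at positions 99, 131.
PvuII cuts after base 3 of each site, so after positions 101, 133.
BamHI sites (GGATCC) start at positions 34, 153.
BamHI cuts after the first base of each site, so after positions 34, 153.
Combined cut positions: 34, 101, 133, 153.
Linear molecule, 4 cuts → 5 fragments:
  1–34 → 34 bp
  35–101 → 67 bp
  102–133 → 32 bp
  134–153 → 20 bp
  154–171 → 18 bp
Sorted largest to smallest: 67, 34, 32, 20, 18 bp.

67, 34, 32, 20, 18 bp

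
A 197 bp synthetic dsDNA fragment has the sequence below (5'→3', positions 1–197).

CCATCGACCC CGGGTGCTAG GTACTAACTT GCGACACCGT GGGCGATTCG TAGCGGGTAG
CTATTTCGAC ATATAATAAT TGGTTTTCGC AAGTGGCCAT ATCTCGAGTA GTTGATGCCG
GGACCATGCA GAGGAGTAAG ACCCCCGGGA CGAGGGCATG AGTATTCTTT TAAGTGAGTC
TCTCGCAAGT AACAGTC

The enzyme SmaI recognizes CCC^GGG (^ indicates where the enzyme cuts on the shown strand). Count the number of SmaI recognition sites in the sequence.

2

CCCGGG occurs starting at positions 9, 144.
SmaI cuts at 2 sites.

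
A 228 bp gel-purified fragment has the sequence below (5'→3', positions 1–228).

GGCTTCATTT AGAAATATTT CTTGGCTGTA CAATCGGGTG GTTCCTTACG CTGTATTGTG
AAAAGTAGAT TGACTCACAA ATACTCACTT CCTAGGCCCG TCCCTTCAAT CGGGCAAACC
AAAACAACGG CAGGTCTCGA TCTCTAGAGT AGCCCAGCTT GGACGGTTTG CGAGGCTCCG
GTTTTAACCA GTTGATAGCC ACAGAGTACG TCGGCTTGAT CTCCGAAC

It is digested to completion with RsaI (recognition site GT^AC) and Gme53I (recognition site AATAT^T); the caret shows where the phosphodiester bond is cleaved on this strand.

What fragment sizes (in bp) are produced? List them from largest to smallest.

RsaI sites (GTAC) start at positions 28, 206.
RsaI cuts after base 2 of each site, so after positions 29, 207.
The Gme53I site (AATATT) starts at position 14.
Gme53I cuts after base 5 of each site (before the last base), so after position 18.
Combined cut positions: 18, 29, 207.
Linear molecule, 3 cuts → 4 fragments:
  1–18 → 18 bp
  19–29 → 11 bp
  30–207 → 178 bp
  208–228 → 21 bp
Sorted largest to smallest: 178, 21, 18, 11 bp.

178, 21, 18, 11 bp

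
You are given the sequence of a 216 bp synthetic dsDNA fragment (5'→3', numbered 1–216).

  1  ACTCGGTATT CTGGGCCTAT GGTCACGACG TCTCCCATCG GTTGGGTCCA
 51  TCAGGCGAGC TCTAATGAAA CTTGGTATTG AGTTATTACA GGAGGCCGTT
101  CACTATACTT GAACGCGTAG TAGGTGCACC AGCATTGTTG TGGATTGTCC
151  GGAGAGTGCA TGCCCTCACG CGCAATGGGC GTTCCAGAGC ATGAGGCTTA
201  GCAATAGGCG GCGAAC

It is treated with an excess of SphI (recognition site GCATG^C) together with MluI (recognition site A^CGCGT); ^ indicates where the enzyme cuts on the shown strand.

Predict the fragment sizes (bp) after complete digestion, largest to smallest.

113, 54, 49 bp

The SphI site (GCATGC) starts at position 158.
SphI cuts after base 5 of each site (before the last base), so after position 162.
The MluI site (ACGCGT) starts at position 113.
MluI cuts after the first base of each site, so after position 113.
Combined cut positions: 113, 162.
Linear molecule, 2 cuts → 3 fragments:
  1–113 → 113 bp
  114–162 → 49 bp
  163–216 → 54 bp
Sorted largest to smallest: 113, 54, 49 bp.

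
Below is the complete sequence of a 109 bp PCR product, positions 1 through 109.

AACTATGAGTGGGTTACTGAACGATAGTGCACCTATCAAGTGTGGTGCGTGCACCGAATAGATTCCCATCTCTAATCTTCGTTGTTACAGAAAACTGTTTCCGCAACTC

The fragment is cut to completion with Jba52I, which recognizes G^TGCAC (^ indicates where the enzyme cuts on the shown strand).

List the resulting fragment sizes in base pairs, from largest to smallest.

Jba52I sites (GTGCAC) start at positions 27, 49.
Jba52I cuts after the first base of each site, so after positions 27, 49.
Linear molecule, 2 cuts → 3 fragments:
  1–27 → 27 bp
  28–49 → 22 bp
  50–109 → 60 bp
Sorted largest to smallest: 60, 27, 22 bp.

60, 27, 22 bp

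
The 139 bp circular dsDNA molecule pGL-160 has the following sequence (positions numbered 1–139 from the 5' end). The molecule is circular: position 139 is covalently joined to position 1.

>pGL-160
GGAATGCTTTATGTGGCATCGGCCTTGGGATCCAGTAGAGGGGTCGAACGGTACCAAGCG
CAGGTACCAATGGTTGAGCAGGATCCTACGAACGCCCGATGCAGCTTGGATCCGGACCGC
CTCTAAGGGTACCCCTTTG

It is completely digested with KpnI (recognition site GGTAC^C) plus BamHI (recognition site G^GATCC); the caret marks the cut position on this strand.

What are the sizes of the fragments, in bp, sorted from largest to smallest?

35, 27, 26, 24, 14, 13 bp

KpnI sites (GGTACC) start at positions 50, 63, 128.
KpnI cuts after base 5 of each site (before the last base), so after positions 54, 67, 132.
BamHI sites (GGATCC) start at positions 28, 81, 108.
BamHI cuts after the first base of each site, so after positions 28, 81, 108.
Combined cut positions: 28, 54, 67, 81, 108, 132.
Circular molecule, 6 cuts → 6 fragments:
  29–54 → 26 bp
  55–67 → 13 bp
  68–81 → 14 bp
  82–108 → 27 bp
  109–132 → 24 bp
  133–139 then 1–28 → 7 + 28 = 35 bp
Sorted largest to smallest: 35, 27, 26, 24, 14, 13 bp.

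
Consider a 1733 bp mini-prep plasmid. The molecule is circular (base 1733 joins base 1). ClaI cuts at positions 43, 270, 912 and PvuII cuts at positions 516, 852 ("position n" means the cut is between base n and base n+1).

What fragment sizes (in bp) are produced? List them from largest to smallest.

864, 336, 246, 227, 60 bp

Combined cut positions (sorted): 43, 270, 516, 852, 912.
Circular molecule, 5 cuts → 5 fragments:
  270 − 43 = 227 bp
  516 − 270 = 246 bp
  852 − 516 = 336 bp
  912 − 852 = 60 bp
  wrap: 1733 − 912 + 43 = 864 bp
Sorted largest to smallest: 864, 336, 246, 227, 60 bp.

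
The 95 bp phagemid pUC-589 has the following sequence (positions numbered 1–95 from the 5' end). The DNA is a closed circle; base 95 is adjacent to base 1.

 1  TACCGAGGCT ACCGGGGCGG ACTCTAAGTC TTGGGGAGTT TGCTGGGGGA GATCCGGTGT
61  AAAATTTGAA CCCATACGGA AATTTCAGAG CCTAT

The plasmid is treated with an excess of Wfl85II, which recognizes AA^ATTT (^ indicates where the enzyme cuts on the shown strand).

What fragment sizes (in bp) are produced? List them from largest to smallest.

Wfl85II sites (AAATTT) start at positions 62, 80.
Wfl85II cuts after base 2 of each site, so after positions 63, 81.
Circular molecule, 2 cuts → 2 fragments:
  64–81 → 18 bp
  82–95 then 1–63 → 14 + 63 = 77 bp
Sorted largest to smallest: 77, 18 bp.

77, 18 bp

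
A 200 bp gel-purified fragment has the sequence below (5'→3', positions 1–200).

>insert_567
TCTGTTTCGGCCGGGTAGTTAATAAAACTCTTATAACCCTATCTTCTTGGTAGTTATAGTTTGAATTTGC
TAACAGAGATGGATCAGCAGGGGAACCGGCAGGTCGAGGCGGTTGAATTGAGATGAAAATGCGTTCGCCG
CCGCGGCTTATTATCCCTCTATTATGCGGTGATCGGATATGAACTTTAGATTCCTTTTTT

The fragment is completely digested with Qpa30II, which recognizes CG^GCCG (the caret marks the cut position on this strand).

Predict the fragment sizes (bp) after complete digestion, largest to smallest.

191, 9 bp

The Qpa30II site (CGGCCG) starts at position 8.
Qpa30II cuts after base 2 of each site, so after position 9.
Linear molecule, 1 cut → 2 fragments:
  1–9 → 9 bp
  10–200 → 191 bp
Sorted largest to smallest: 191, 9 bp.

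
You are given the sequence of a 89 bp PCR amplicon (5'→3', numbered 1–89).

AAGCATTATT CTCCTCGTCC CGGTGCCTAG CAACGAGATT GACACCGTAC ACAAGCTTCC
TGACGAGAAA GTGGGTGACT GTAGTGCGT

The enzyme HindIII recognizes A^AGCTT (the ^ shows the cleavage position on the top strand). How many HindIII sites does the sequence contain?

1

AAGCTT occurs starting at position 53.
HindIII cuts at 1 site.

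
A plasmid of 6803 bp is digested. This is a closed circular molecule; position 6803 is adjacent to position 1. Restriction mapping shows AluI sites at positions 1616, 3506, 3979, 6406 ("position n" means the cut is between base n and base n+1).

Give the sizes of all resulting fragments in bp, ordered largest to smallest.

Circular molecule, 4 cuts → 4 fragments:
  3506 − 1616 = 1890 bp
  3979 − 3506 = 473 bp
  6406 − 3979 = 2427 bp
  wrap: 6803 − 6406 + 1616 = 2013 bp
Sorted largest to smallest: 2427, 2013, 1890, 473 bp.

2427, 2013, 1890, 473 bp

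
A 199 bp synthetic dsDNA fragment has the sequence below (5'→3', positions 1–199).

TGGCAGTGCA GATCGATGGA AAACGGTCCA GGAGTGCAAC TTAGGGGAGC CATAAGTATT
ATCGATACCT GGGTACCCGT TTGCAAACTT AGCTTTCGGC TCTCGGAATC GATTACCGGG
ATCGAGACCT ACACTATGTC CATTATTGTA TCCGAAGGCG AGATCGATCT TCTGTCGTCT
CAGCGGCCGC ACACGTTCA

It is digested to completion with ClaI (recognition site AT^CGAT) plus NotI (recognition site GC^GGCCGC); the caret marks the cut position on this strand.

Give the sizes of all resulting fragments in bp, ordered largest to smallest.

ClaI sites (ATCGAT) start at positions 12, 61, 108, 163.
ClaI cuts after base 2 of each site, so after positions 13, 62, 109, 164.
The NotI site (GCGGCCGC) starts at position 183.
NotI cuts after base 2 of each site, so after position 184.
Combined cut positions: 13, 62, 109, 164, 184.
Linear molecule, 5 cuts → 6 fragments:
  1–13 → 13 bp
  14–62 → 49 bp
  63–109 → 47 bp
  110–164 → 55 bp
  165–184 → 20 bp
  185–199 → 15 bp
Sorted largest to smallest: 55, 49, 47, 20, 15, 13 bp.

55, 49, 47, 20, 15, 13 bp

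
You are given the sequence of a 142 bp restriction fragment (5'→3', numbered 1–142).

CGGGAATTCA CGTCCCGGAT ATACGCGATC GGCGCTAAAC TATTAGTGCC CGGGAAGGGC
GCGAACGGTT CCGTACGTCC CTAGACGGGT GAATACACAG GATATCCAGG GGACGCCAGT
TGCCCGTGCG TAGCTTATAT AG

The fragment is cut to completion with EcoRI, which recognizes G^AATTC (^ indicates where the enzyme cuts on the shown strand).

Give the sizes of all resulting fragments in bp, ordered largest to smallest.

138, 4 bp

The EcoRI site (GAATTC) starts at position 4.
EcoRI cuts after the first base of each site, so after position 4.
Linear molecule, 1 cut → 2 fragments:
  1–4 → 4 bp
  5–142 → 138 bp
Sorted largest to smallest: 138, 4 bp.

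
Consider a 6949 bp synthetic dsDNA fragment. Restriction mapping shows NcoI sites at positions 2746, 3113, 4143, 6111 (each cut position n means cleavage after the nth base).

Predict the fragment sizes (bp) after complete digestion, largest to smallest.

Linear molecule, 4 cuts → 5 fragments:
  2746 − 0 = 2746 bp
  3113 − 2746 = 367 bp
  4143 − 3113 = 1030 bp
  6111 − 4143 = 1968 bp
  6949 − 6111 = 838 bp
Sorted largest to smallest: 2746, 1968, 1030, 838, 367 bp.

2746, 1968, 1030, 838, 367 bp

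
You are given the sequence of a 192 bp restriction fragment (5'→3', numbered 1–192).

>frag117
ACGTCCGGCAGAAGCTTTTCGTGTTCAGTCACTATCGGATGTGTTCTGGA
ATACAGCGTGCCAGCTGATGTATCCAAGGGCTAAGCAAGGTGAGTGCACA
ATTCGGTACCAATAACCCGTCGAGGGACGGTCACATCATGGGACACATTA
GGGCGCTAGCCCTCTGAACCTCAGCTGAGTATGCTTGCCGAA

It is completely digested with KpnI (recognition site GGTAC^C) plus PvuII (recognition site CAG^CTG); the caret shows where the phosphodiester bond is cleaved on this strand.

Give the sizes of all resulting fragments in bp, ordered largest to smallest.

65, 64, 45, 18 bp

The KpnI site (GGTACC) starts at position 105.
KpnI cuts after base 5 of each site (before the last base), so after position 109.
PvuII sites (CAGCTG) start at positions 62, 172.
PvuII cuts after base 3 of each site, so after positions 64, 174.
Combined cut positions: 64, 109, 174.
Linear molecule, 3 cuts → 4 fragments:
  1–64 → 64 bp
  65–109 → 45 bp
  110–174 → 65 bp
  175–192 → 18 bp
Sorted largest to smallest: 65, 64, 45, 18 bp.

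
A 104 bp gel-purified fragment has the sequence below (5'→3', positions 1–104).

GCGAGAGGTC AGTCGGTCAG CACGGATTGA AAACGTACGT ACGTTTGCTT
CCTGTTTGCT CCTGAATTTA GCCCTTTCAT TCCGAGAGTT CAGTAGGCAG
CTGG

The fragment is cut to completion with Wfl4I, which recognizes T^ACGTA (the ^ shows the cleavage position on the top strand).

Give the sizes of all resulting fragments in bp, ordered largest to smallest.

The Wfl4I site (TACGTA) starts at position 36.
Wfl4I cuts after the first base of each site, so after position 36.
Linear molecule, 1 cut → 2 fragments:
  1–36 → 36 bp
  37–104 → 68 bp
Sorted largest to smallest: 68, 36 bp.

68, 36 bp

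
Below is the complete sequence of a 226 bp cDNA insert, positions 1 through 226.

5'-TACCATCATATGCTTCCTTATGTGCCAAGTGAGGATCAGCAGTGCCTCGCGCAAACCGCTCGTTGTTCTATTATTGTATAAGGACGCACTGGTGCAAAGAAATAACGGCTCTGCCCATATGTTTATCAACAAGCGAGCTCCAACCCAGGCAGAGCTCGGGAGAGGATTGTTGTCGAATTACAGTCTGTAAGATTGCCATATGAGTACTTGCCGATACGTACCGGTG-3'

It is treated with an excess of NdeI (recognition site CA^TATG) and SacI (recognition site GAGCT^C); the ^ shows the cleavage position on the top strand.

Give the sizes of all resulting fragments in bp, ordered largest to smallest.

109, 42, 28, 22, 17, 8 bp

NdeI sites (CATATG) start at positions 7, 116, 197.
NdeI cuts after base 2 of each site, so after positions 8, 117, 198.
SacI sites (GAGCTC) start at positions 135, 152.
SacI cuts after base 5 of each site (before the last base), so after positions 139, 156.
Combined cut positions: 8, 117, 139, 156, 198.
Linear molecule, 5 cuts → 6 fragments:
  1–8 → 8 bp
  9–117 → 109 bp
  118–139 → 22 bp
  140–156 → 17 bp
  157–198 → 42 bp
  199–226 → 28 bp
Sorted largest to smallest: 109, 42, 28, 22, 17, 8 bp.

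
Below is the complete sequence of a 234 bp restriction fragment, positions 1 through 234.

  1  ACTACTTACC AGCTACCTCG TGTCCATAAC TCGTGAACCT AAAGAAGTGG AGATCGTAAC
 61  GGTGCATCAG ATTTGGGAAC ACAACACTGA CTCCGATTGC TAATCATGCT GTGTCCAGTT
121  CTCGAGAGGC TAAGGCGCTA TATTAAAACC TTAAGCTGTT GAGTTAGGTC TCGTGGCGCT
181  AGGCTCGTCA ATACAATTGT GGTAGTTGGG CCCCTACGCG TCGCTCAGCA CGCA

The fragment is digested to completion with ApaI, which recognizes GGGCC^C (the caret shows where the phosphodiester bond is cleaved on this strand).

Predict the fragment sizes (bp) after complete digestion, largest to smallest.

The ApaI site (GGGCCC) starts at position 208.
ApaI cuts after base 5 of each site (before the last base), so after position 212.
Linear molecule, 1 cut → 2 fragments:
  1–212 → 212 bp
  213–234 → 22 bp
Sorted largest to smallest: 212, 22 bp.

212, 22 bp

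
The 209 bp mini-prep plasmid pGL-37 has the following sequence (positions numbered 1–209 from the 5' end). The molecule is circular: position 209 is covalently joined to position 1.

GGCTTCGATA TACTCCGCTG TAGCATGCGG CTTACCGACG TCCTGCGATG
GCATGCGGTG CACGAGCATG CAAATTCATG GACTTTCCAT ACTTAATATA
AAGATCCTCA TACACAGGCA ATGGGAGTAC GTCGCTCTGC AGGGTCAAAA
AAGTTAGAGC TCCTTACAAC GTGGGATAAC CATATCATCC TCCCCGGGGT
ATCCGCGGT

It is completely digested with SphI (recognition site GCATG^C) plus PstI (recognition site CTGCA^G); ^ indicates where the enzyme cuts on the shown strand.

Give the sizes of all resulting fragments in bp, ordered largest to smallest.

SphI sites (GCATGC) start at positions 23, 51, 66.
SphI cuts after base 5 of each site (before the last base), so after positions 27, 55, 70.
The PstI site (CTGCAG) starts at position 137.
PstI cuts after base 5 of each site (before the last base), so after position 141.
Combined cut positions: 27, 55, 70, 141.
Circular molecule, 4 cuts → 4 fragments:
  28–55 → 28 bp
  56–70 → 15 bp
  71–141 → 71 bp
  142–209 then 1–27 → 68 + 27 = 95 bp
Sorted largest to smallest: 95, 71, 28, 15 bp.

95, 71, 28, 15 bp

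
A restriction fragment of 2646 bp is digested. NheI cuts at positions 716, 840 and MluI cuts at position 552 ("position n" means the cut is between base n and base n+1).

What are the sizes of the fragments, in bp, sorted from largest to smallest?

Combined cut positions (sorted): 552, 716, 840.
Linear molecule, 3 cuts → 4 fragments:
  552 − 0 = 552 bp
  716 − 552 = 164 bp
  840 − 716 = 124 bp
  2646 − 840 = 1806 bp
Sorted largest to smallest: 1806, 552, 164, 124 bp.

1806, 552, 164, 124 bp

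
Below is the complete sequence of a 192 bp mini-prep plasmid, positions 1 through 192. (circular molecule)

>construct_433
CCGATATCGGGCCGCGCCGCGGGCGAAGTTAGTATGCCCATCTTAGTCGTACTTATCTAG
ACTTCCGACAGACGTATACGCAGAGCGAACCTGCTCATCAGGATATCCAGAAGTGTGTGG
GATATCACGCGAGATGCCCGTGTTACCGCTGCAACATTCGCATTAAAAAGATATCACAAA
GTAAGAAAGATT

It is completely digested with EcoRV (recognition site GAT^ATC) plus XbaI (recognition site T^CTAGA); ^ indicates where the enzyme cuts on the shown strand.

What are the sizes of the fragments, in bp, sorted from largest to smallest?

51, 49, 48, 25, 19 bp

EcoRV sites (GATATC) start at positions 3, 102, 121, 170.
EcoRV cuts after base 3 of each site, so after positions 5, 104, 123, 172.
The XbaI site (TCTAGA) starts at position 56.
XbaI cuts after the first base of each site, so after position 56.
Combined cut positions: 5, 56, 104, 123, 172.
Circular molecule, 5 cuts → 5 fragments:
  6–56 → 51 bp
  57–104 → 48 bp
  105–123 → 19 bp
  124–172 → 49 bp
  173–192 then 1–5 → 20 + 5 = 25 bp
Sorted largest to smallest: 51, 49, 48, 25, 19 bp.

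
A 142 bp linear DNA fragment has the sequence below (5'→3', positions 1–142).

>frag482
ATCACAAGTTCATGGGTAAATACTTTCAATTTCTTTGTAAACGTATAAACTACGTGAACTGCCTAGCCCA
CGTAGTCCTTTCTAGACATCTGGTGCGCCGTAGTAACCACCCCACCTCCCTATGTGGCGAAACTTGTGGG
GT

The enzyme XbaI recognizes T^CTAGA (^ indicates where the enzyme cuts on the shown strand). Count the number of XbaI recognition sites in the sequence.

1

TCTAGA occurs starting at position 81.
XbaI cuts at 1 site.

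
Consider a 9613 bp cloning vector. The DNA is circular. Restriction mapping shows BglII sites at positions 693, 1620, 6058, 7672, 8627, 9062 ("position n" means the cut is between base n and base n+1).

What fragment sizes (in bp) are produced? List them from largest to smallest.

4438, 1614, 1244, 955, 927, 435 bp

Circular molecule, 6 cuts → 6 fragments:
  1620 − 693 = 927 bp
  6058 − 1620 = 4438 bp
  7672 − 6058 = 1614 bp
  8627 − 7672 = 955 bp
  9062 − 8627 = 435 bp
  wrap: 9613 − 9062 + 693 = 1244 bp
Sorted largest to smallest: 4438, 1614, 1244, 955, 927, 435 bp.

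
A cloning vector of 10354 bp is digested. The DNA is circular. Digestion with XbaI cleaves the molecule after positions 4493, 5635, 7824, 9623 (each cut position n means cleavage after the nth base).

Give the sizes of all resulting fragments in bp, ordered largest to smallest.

Circular molecule, 4 cuts → 4 fragments:
  5635 − 4493 = 1142 bp
  7824 − 5635 = 2189 bp
  9623 − 7824 = 1799 bp
  wrap: 10354 − 9623 + 4493 = 5224 bp
Sorted largest to smallest: 5224, 2189, 1799, 1142 bp.

5224, 2189, 1799, 1142 bp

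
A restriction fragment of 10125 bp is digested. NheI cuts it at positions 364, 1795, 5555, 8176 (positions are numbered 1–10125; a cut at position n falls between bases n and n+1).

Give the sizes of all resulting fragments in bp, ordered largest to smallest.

Linear molecule, 4 cuts → 5 fragments:
  364 − 0 = 364 bp
  1795 − 364 = 1431 bp
  5555 − 1795 = 3760 bp
  8176 − 5555 = 2621 bp
  10125 − 8176 = 1949 bp
Sorted largest to smallest: 3760, 2621, 1949, 1431, 364 bp.

3760, 2621, 1949, 1431, 364 bp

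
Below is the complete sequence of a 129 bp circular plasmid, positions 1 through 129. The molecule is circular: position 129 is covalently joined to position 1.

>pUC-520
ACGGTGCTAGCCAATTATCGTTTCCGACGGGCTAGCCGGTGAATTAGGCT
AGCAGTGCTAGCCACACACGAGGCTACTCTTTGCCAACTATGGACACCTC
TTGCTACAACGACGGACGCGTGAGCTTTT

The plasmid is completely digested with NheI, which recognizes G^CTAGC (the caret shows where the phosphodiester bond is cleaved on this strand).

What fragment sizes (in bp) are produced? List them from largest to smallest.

NheI sites (GCTAGC) start at positions 6, 31, 48, 57.
NheI cuts after the first base of each site, so after positions 6, 31, 48, 57.
Circular molecule, 4 cuts → 4 fragments:
  7–31 → 25 bp
  32–48 → 17 bp
  49–57 → 9 bp
  58–129 then 1–6 → 72 + 6 = 78 bp
Sorted largest to smallest: 78, 25, 17, 9 bp.

78, 25, 17, 9 bp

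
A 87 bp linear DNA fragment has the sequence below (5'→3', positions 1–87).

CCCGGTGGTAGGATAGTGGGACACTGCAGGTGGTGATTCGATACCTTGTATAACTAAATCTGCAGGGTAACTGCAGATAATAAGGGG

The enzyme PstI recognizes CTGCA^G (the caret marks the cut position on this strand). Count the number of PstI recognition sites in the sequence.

3

CTGCAG occurs starting at positions 24, 60, 71.
PstI cuts at 3 sites.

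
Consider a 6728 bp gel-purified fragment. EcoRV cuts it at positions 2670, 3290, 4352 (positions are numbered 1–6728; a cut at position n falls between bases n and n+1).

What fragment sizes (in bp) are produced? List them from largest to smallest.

2670, 2376, 1062, 620 bp

Linear molecule, 3 cuts → 4 fragments:
  2670 − 0 = 2670 bp
  3290 − 2670 = 620 bp
  4352 − 3290 = 1062 bp
  6728 − 4352 = 2376 bp
Sorted largest to smallest: 2670, 2376, 1062, 620 bp.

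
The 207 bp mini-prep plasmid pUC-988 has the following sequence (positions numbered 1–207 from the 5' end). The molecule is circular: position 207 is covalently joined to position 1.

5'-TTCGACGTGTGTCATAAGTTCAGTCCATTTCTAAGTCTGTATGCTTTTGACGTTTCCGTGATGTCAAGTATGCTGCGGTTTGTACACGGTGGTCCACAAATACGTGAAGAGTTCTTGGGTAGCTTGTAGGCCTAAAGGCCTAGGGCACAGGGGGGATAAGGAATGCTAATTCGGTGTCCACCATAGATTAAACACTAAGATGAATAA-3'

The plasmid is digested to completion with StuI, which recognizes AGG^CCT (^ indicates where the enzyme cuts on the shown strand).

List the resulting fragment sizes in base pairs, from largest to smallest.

199, 8 bp

StuI sites (AGGCCT) start at positions 128, 136.
StuI cuts after base 3 of each site, so after positions 130, 138.
Circular molecule, 2 cuts → 2 fragments:
  131–138 → 8 bp
  139–207 then 1–130 → 69 + 130 = 199 bp
Sorted largest to smallest: 199, 8 bp.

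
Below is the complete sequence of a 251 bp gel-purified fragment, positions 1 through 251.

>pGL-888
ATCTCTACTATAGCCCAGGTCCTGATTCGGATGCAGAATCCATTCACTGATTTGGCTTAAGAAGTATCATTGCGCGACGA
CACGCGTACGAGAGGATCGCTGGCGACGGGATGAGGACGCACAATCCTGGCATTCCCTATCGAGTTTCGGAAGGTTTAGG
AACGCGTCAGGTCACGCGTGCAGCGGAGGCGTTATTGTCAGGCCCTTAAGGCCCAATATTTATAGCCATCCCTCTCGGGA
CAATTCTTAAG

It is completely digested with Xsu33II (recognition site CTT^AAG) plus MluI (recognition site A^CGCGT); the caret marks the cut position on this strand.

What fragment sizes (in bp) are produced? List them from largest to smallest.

Xsu33II sites (CTTAAG) start at positions 56, 205, 246.
Xsu33II cuts after base 3 of each site, so after positions 58, 207, 248.
MluI sites (ACGCGT) start at positions 82, 162, 174.
MluI cuts after the first base of each site, so after positions 82, 162, 174.
Combined cut positions: 58, 82, 162, 174, 207, 248.
Linear molecule, 6 cuts → 7 fragments:
  1–58 → 58 bp
  59–82 → 24 bp
  83–162 → 80 bp
  163–174 → 12 bp
  175–207 → 33 bp
  208–248 → 41 bp
  249–251 → 3 bp
Sorted largest to smallest: 80, 58, 41, 33, 24, 12, 3 bp.

80, 58, 41, 33, 24, 12, 3 bp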